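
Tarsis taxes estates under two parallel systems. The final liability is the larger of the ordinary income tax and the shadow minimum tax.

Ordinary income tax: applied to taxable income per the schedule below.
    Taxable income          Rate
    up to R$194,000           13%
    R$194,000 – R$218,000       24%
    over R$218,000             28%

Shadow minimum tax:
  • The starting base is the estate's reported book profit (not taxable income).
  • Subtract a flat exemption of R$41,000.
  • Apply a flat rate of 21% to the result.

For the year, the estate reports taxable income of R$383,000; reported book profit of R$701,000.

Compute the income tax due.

Shadow minimum tax:
  Base (reported book profit): R$701,000
  Less exemption R$41,000 → base R$660,000
  R$660,000 × 21% = R$138,600

Ordinary income tax:
  R$194,000 × 13% = R$25,220
  R$24,000 × 24% = R$5,760
  R$165,000 × 28% = R$46,200
  → R$77,180

R$138,600 > R$77,180, so the shadow minimum tax is the binding amount.

R$138,600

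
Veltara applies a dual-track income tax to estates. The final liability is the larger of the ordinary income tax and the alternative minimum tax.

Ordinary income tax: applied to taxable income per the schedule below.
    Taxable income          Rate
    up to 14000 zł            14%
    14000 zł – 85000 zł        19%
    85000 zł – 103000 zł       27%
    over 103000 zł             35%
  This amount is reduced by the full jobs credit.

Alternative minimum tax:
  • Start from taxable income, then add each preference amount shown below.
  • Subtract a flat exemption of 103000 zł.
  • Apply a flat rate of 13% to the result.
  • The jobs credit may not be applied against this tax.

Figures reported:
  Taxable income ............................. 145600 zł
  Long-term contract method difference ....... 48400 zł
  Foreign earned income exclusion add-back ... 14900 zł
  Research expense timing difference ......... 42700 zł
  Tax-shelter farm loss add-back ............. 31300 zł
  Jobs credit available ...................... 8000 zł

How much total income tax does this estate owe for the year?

Ordinary income tax:
  14000 zł × 14% = 1960 zł
  71000 zł × 19% = 13490 zł
  18000 zł × 27% = 4860 zł
  42600 zł × 35% = 14910 zł
  → 35220 zł
  Less jobs credit 8000 zł → 27220 zł

Alternative minimum tax:
  Adjusted income: 145600 zł + 48400 zł + 14900 zł + 42700 zł + 31300 zł = 282900 zł
  Less exemption 103000 zł → base 179900 zł
  179900 zł × 13% = 23387 zł

27220 zł > 23387 zł, so the ordinary income tax governs.

27220 zł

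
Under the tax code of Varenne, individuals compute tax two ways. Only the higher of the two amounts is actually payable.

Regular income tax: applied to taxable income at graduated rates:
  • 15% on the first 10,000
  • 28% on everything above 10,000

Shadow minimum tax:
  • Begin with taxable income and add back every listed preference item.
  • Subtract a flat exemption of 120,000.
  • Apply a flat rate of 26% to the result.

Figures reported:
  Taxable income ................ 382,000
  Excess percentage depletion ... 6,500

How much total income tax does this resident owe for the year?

Regular income tax:
  10,000 × 15% = 1,500
  372,000 × 28% = 104,160
  → 105,660

Shadow minimum tax:
  Adjusted income: 382,000 + 6,500 = 388,500
  Less exemption 120,000 → base 268,500
  268,500 × 26% = 69,810

105,660 > 69,810, so the regular income tax governs.

105,660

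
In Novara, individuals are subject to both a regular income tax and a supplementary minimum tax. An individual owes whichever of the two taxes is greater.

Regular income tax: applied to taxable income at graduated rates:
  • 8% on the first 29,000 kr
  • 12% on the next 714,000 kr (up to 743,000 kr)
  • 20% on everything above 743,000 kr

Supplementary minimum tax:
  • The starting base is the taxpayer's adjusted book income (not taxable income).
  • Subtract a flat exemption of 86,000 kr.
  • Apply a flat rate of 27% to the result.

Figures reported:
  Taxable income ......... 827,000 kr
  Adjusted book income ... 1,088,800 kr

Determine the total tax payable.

Supplementary minimum tax:
  Base (adjusted book income): 1,088,800 kr
  Less exemption 86,000 kr → base 1,002,800 kr
  1,002,800 kr × 27% = 270,756 kr

Regular income tax:
  29,000 kr × 8% = 2,320 kr
  714,000 kr × 12% = 85,680 kr
  84,000 kr × 20% = 16,800 kr
  → 104,800 kr

270,756 kr > 104,800 kr, so the supplementary minimum tax is the binding amount.

270,756 kr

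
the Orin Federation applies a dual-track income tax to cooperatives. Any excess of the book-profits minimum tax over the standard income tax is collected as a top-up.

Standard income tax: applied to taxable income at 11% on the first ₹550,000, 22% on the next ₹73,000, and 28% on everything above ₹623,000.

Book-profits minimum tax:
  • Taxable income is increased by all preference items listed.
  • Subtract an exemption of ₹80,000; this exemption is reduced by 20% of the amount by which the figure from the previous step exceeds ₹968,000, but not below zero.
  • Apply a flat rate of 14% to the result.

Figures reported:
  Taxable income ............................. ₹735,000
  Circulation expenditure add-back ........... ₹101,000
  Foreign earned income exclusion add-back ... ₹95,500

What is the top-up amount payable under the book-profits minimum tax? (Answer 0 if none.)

₹11,290

Book-profits minimum tax:
  Adjusted income: ₹735,000 + ₹101,000 + ₹95,500 = ₹931,500
  Exemption: ₹931,500 ≤ ₹968,000, so full ₹80,000 applies
  Base: ₹931,500 − ₹80,000 = ₹851,500
  ₹851,500 × 14% = ₹119,210

Standard income tax:
  ₹550,000 × 11% = ₹60,500
  ₹73,000 × 22% = ₹16,060
  ₹112,000 × 28% = ₹31,360
  → ₹107,920

Excess of book-profits minimum tax over standard income tax: ₹119,210 − ₹107,920 = ₹11,290.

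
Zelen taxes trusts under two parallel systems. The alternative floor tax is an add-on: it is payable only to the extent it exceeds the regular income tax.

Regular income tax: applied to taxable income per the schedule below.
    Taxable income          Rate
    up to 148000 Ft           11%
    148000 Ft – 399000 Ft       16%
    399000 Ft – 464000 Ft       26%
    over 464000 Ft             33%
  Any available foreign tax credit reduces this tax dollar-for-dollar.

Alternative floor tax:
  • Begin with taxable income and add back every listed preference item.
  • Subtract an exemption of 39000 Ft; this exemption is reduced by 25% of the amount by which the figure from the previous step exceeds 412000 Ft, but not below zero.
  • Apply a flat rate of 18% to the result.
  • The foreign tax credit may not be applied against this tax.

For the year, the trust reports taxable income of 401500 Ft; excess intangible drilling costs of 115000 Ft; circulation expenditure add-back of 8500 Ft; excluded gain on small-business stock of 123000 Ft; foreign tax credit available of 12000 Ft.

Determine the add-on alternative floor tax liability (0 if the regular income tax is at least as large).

Regular income tax:
  148000 Ft × 11% = 16280 Ft
  251000 Ft × 16% = 40160 Ft
  2500 Ft × 26% = 650 Ft
  → 57090 Ft
  Less foreign tax credit 12000 Ft → 45090 Ft

Alternative floor tax:
  Adjusted income: 401500 Ft + 115000 Ft + 8500 Ft + 123000 Ft = 648000 Ft
  Exemption: 25% × (648000 Ft − 412000 Ft) = 59000 Ft ≥ 39000 Ft, so the exemption is fully phased out
  Base: 648000 Ft − 0 Ft = 648000 Ft
  648000 Ft × 18% = 116640 Ft

Excess of alternative floor tax over regular income tax: 116640 Ft − 45090 Ft = 71550 Ft.

71550 Ft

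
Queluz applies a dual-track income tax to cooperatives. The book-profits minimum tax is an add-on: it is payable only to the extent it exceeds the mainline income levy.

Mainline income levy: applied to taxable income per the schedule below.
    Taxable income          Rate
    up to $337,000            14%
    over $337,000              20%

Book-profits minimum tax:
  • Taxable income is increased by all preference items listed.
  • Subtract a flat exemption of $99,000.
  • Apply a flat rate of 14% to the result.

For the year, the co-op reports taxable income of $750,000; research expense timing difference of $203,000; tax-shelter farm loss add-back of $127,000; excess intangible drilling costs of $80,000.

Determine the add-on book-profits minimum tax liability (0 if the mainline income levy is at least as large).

Mainline income levy:
  $337,000 × 14% = $47,180
  $413,000 × 20% = $82,600
  → $129,780

Book-profits minimum tax:
  Adjusted income: $750,000 + $203,000 + $127,000 + $80,000 = $1,160,000
  Less exemption $99,000 → base $1,061,000
  $1,061,000 × 14% = $148,540

Excess of book-profits minimum tax over mainline income levy: $148,540 − $129,780 = $18,760.

$18,760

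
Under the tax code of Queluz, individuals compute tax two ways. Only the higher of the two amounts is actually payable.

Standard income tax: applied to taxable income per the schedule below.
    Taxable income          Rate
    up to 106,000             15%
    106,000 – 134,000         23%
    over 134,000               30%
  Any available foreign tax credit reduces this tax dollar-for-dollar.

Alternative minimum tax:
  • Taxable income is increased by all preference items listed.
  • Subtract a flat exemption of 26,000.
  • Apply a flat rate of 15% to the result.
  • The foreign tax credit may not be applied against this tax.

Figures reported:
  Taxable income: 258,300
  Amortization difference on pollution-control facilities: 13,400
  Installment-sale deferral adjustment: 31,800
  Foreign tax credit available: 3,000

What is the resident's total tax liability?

56,630

Standard income tax:
  106,000 × 15% = 15,900
  28,000 × 23% = 6,440
  124,300 × 30% = 37,290
  → 59,630
  Less foreign tax credit 3,000 → 56,630

Alternative minimum tax:
  Adjusted income: 258,300 + 13,400 + 31,800 = 303,500
  Less exemption 26,000 → base 277,500
  277,500 × 15% = 41,625

56,630 > 41,625, so the standard income tax governs.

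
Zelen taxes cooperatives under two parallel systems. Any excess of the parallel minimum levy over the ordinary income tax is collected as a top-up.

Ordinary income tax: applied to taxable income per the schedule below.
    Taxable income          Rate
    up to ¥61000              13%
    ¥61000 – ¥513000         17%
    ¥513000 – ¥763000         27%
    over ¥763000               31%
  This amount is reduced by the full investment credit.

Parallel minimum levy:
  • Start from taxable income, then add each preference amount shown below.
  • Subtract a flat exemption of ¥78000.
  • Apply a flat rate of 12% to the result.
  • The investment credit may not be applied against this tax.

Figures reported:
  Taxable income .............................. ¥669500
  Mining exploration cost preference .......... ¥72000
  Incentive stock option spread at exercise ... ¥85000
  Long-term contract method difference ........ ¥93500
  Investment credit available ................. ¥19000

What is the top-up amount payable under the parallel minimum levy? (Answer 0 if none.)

¥0

Parallel minimum levy:
  Adjusted income: ¥669500 + ¥72000 + ¥85000 + ¥93500 = ¥920000
  Less exemption ¥78000 → base ¥842000
  ¥842000 × 12% = ¥101040

Ordinary income tax:
  ¥61000 × 13% = ¥7930
  ¥452000 × 17% = ¥76840
  ¥156500 × 27% = ¥42255
  → ¥127025
  Less investment credit ¥19000 → ¥108025

¥101040 ≤ ¥108025, so no add-on is due.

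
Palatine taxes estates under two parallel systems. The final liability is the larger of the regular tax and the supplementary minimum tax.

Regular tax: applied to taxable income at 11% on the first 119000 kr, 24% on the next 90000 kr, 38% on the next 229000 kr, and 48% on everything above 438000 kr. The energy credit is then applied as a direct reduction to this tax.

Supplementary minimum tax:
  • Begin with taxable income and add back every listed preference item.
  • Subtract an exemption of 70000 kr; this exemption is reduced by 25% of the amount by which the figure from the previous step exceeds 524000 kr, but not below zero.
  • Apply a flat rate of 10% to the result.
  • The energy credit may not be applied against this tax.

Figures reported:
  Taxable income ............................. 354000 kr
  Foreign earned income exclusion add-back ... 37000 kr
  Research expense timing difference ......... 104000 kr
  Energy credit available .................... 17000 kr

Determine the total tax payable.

72790 kr

Supplementary minimum tax:
  Adjusted income: 354000 kr + 37000 kr + 104000 kr = 495000 kr
  Exemption: 495000 kr ≤ 524000 kr, so full 70000 kr applies
  Base: 495000 kr − 70000 kr = 425000 kr
  425000 kr × 10% = 42500 kr

Regular tax:
  119000 kr × 11% = 13090 kr
  90000 kr × 24% = 21600 kr
  145000 kr × 38% = 55100 kr
  → 89790 kr
  Less energy credit 17000 kr → 72790 kr

72790 kr > 42500 kr, so the regular tax governs.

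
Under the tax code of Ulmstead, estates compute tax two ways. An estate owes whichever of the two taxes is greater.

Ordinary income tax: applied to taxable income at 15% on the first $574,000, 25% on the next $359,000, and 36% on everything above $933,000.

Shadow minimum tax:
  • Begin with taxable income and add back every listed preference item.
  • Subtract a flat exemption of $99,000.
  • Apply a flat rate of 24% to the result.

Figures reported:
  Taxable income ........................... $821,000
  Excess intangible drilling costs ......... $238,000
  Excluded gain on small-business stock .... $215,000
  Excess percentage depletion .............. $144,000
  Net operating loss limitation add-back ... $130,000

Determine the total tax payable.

$347,760

Ordinary income tax:
  $574,000 × 15% = $86,100
  $247,000 × 25% = $61,750
  → $147,850

Shadow minimum tax:
  Adjusted income: $821,000 + $238,000 + $215,000 + $144,000 + $130,000 = $1,548,000
  Less exemption $99,000 → base $1,449,000
  $1,449,000 × 24% = $347,760

$347,760 > $147,850, so the shadow minimum tax is the binding amount.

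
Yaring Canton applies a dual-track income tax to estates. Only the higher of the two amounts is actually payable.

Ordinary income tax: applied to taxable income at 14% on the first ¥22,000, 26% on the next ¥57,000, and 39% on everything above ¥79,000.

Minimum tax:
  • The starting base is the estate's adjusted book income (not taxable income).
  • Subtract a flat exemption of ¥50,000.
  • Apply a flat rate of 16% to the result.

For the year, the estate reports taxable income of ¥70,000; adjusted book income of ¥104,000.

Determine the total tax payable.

Minimum tax:
  Base (adjusted book income): ¥104,000
  Less exemption ¥50,000 → base ¥54,000
  ¥54,000 × 16% = ¥8,640

Ordinary income tax:
  ¥22,000 × 14% = ¥3,080
  ¥48,000 × 26% = ¥12,480
  → ¥15,560

¥15,560 > ¥8,640, so the ordinary income tax governs.

¥15,560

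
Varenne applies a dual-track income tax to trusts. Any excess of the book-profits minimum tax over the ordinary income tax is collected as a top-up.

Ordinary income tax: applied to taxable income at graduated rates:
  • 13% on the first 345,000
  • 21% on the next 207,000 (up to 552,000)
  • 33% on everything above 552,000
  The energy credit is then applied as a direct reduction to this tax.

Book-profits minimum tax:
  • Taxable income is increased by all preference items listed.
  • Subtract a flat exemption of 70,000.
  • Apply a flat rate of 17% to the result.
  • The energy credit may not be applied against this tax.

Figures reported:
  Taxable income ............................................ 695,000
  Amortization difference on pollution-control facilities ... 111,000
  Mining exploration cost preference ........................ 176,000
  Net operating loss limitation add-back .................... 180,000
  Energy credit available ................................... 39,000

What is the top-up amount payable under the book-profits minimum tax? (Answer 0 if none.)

89,130

Book-profits minimum tax:
  Adjusted income: 695,000 + 111,000 + 176,000 + 180,000 = 1,162,000
  Less exemption 70,000 → base 1,092,000
  1,092,000 × 17% = 185,640

Ordinary income tax:
  345,000 × 13% = 44,850
  207,000 × 21% = 43,470
  143,000 × 33% = 47,190
  → 135,510
  Less energy credit 39,000 → 96,510

Excess of book-profits minimum tax over ordinary income tax: 185,640 − 96,510 = 89,130.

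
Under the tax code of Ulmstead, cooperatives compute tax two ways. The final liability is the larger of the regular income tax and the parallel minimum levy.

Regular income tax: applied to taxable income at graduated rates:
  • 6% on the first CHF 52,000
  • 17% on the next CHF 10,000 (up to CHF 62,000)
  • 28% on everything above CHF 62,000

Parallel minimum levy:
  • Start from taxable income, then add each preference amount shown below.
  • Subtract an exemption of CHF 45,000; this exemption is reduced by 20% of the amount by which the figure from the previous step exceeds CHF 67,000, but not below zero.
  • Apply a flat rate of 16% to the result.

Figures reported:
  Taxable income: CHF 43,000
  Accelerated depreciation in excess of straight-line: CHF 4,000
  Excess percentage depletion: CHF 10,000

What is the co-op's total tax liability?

CHF 2,580

Parallel minimum levy:
  Adjusted income: CHF 43,000 + CHF 4,000 + CHF 10,000 = CHF 57,000
  Exemption: CHF 57,000 ≤ CHF 67,000, so full CHF 45,000 applies
  Base: CHF 57,000 − CHF 45,000 = CHF 12,000
  CHF 12,000 × 16% = CHF 1,920

Regular income tax:
  CHF 43,000 × 6% = CHF 2,580

CHF 2,580 > CHF 1,920, so the regular income tax governs.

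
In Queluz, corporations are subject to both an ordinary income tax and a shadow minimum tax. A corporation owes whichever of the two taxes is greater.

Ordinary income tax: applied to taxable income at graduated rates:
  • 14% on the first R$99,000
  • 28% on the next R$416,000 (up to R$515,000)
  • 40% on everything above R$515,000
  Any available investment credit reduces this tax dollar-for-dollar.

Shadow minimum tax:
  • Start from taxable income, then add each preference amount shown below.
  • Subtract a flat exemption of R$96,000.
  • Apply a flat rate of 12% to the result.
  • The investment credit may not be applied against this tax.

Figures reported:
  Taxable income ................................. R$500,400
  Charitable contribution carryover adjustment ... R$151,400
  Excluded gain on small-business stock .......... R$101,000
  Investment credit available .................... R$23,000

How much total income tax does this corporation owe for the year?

Shadow minimum tax:
  Adjusted income: R$500,400 + R$151,400 + R$101,000 = R$752,800
  Less exemption R$96,000 → base R$656,800
  R$656,800 × 12% = R$78,816

Ordinary income tax:
  R$99,000 × 14% = R$13,860
  R$401,400 × 28% = R$112,392
  → R$126,252
  Less investment credit R$23,000 → R$103,252

R$103,252 > R$78,816, so the ordinary income tax governs.

R$103,252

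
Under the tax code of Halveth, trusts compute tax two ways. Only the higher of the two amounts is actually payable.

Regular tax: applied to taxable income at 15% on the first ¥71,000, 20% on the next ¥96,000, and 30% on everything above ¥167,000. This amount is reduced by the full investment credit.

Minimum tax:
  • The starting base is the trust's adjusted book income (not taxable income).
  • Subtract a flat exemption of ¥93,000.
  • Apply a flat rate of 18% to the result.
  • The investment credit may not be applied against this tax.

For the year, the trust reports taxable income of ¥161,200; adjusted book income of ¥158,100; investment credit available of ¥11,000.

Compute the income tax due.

Minimum tax:
  Base (adjusted book income): ¥158,100
  Less exemption ¥93,000 → base ¥65,100
  ¥65,100 × 18% = ¥11,718

Regular tax:
  ¥71,000 × 15% = ¥10,650
  ¥90,200 × 20% = ¥18,040
  → ¥28,690
  Less investment credit ¥11,000 → ¥17,690

¥17,690 > ¥11,718, so the regular tax governs.

¥17,690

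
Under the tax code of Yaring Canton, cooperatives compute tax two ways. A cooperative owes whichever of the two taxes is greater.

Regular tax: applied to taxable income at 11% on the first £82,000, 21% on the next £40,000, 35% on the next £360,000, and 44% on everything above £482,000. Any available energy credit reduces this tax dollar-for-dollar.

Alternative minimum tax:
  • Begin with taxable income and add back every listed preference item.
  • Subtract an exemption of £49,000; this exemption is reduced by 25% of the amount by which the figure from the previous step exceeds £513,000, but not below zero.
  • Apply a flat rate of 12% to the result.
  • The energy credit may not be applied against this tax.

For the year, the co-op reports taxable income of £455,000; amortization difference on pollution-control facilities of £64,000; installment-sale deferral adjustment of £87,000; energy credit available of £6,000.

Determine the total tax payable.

£127,970

Regular tax:
  £82,000 × 11% = £9,020
  £40,000 × 21% = £8,400
  £333,000 × 35% = £116,550
  → £133,970
  Less energy credit £6,000 → £127,970

Alternative minimum tax:
  Adjusted income: £455,000 + £64,000 + £87,000 = £606,000
  Exemption: £49,000 − 25% × (£606,000 − £513,000) = £49,000 − £23,250 = £25,750
  Base: £606,000 − £25,750 = £580,250
  £580,250 × 12% = £69,630

£127,970 > £69,630, so the regular tax governs.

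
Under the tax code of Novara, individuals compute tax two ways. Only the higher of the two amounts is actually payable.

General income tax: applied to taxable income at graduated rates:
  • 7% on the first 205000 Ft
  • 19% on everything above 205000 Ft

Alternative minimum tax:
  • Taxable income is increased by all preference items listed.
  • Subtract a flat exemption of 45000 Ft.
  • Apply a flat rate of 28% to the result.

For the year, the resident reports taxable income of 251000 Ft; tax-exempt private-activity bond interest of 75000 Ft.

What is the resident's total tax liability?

Alternative minimum tax:
  Adjusted income: 251000 Ft + 75000 Ft = 326000 Ft
  Less exemption 45000 Ft → base 281000 Ft
  281000 Ft × 28% = 78680 Ft

General income tax:
  205000 Ft × 7% = 14350 Ft
  46000 Ft × 19% = 8740 Ft
  → 23090 Ft

78680 Ft > 23090 Ft, so the alternative minimum tax is the binding amount.

78680 Ft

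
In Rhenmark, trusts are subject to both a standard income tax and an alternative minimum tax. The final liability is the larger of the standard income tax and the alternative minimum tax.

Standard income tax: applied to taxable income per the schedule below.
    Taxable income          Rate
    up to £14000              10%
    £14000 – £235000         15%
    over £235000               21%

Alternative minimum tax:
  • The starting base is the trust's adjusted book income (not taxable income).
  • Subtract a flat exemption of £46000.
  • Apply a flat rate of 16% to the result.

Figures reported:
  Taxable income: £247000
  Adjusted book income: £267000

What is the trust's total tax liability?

Standard income tax:
  £14000 × 10% = £1400
  £221000 × 15% = £33150
  £12000 × 21% = £2520
  → £37070

Alternative minimum tax:
  Base (adjusted book income): £267000
  Less exemption £46000 → base £221000
  £221000 × 16% = £35360

£37070 > £35360, so the standard income tax governs.

£37070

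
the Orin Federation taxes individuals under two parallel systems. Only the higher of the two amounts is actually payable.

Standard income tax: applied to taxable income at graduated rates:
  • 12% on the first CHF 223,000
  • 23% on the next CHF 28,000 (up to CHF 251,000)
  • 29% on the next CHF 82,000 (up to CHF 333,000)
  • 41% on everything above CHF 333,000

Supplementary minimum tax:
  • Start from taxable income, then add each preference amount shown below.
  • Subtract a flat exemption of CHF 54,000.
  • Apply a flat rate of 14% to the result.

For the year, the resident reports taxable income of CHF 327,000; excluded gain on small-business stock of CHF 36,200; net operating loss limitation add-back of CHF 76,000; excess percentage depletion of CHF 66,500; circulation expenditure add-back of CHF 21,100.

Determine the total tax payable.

Supplementary minimum tax:
  Adjusted income: CHF 327,000 + CHF 36,200 + CHF 76,000 + CHF 66,500 + CHF 21,100 = CHF 526,800
  Less exemption CHF 54,000 → base CHF 472,800
  CHF 472,800 × 14% = CHF 66,192

Standard income tax:
  CHF 223,000 × 12% = CHF 26,760
  CHF 28,000 × 23% = CHF 6,440
  CHF 76,000 × 29% = CHF 22,040
  → CHF 55,240

CHF 66,192 > CHF 55,240, so the supplementary minimum tax is the binding amount.

CHF 66,192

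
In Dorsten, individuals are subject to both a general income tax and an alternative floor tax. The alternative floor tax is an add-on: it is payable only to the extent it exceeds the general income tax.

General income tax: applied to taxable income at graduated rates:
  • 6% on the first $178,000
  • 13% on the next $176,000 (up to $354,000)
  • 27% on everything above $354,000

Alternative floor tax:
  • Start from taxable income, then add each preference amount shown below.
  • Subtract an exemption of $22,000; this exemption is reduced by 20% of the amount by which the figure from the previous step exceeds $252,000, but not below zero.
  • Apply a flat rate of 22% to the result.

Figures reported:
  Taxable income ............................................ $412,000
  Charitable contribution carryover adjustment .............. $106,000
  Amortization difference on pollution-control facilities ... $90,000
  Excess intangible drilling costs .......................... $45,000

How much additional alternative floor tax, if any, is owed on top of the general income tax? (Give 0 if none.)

$94,440

Alternative floor tax:
  Adjusted income: $412,000 + $106,000 + $90,000 + $45,000 = $653,000
  Exemption: 20% × ($653,000 − $252,000) = $80,200 ≥ $22,000, so the exemption is fully phased out
  Base: $653,000 − $0 = $653,000
  $653,000 × 22% = $143,660

General income tax:
  $178,000 × 6% = $10,680
  $176,000 × 13% = $22,880
  $58,000 × 27% = $15,660
  → $49,220

Excess of alternative floor tax over general income tax: $143,660 − $49,220 = $94,440.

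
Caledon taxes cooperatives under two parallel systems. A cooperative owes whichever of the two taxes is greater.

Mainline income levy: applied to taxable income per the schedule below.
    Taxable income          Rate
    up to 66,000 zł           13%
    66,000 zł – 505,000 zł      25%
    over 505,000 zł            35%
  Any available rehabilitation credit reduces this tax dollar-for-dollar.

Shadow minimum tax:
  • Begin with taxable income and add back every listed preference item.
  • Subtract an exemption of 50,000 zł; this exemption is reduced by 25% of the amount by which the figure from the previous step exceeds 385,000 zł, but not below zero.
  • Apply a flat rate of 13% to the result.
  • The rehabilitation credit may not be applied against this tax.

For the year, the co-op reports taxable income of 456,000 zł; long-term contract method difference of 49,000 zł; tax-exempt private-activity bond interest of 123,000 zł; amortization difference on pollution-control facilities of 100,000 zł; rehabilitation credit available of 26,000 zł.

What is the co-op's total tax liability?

94,640 zł

Mainline income levy:
  66,000 zł × 13% = 8,580 zł
  390,000 zł × 25% = 97,500 zł
  → 106,080 zł
  Less rehabilitation credit 26,000 zł → 80,080 zł

Shadow minimum tax:
  Adjusted income: 456,000 zł + 49,000 zł + 123,000 zł + 100,000 zł = 728,000 zł
  Exemption: 25% × (728,000 zł − 385,000 zł) = 85,750 zł ≥ 50,000 zł, so the exemption is fully phased out
  Base: 728,000 zł − 0 zł = 728,000 zł
  728,000 zł × 13% = 94,640 zł

94,640 zł > 80,080 zł, so the shadow minimum tax is the binding amount.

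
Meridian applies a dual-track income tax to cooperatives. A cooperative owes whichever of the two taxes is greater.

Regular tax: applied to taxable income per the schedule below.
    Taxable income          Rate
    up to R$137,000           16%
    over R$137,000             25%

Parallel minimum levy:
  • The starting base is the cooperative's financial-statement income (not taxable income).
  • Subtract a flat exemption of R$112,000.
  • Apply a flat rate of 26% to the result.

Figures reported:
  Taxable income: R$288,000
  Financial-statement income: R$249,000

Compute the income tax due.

Parallel minimum levy:
  Base (financial-statement income): R$249,000
  Less exemption R$112,000 → base R$137,000
  R$137,000 × 26% = R$35,620

Regular tax:
  R$137,000 × 16% = R$21,920
  R$151,000 × 25% = R$37,750
  → R$59,670

R$59,670 > R$35,620, so the regular tax governs.

R$59,670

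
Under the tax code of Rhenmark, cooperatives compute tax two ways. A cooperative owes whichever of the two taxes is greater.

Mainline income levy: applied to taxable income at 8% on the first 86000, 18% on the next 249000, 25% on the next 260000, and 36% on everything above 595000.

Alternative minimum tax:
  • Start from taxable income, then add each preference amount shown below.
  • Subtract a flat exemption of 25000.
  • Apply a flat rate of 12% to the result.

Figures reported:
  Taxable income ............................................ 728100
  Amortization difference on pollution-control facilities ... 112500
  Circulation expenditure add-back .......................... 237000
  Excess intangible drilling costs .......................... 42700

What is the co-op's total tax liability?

164616

Alternative minimum tax:
  Adjusted income: 728100 + 112500 + 237000 + 42700 = 1120300
  Less exemption 25000 → base 1095300
  1095300 × 12% = 131436

Mainline income levy:
  86000 × 8% = 6880
  249000 × 18% = 44820
  260000 × 25% = 65000
  133100 × 36% = 47916
  → 164616

164616 > 131436, so the mainline income levy governs.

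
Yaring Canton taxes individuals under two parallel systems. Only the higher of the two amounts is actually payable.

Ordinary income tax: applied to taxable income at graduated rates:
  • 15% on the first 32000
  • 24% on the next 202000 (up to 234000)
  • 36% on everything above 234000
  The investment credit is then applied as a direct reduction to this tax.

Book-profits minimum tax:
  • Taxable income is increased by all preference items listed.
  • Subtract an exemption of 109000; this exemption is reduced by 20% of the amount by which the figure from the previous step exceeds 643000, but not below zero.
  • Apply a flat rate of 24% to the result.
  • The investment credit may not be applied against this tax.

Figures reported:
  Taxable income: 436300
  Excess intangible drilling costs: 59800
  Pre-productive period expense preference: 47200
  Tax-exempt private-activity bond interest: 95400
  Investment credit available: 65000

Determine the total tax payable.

Ordinary income tax:
  32000 × 15% = 4800
  202000 × 24% = 48480
  202300 × 36% = 72828
  → 126108
  Less investment credit 65000 → 61108

Book-profits minimum tax:
  Adjusted income: 436300 + 59800 + 47200 + 95400 = 638700
  Exemption: 638700 ≤ 643000, so full 109000 applies
  Base: 638700 − 109000 = 529700
  529700 × 24% = 127128

127128 > 61108, so the book-profits minimum tax is the binding amount.

127128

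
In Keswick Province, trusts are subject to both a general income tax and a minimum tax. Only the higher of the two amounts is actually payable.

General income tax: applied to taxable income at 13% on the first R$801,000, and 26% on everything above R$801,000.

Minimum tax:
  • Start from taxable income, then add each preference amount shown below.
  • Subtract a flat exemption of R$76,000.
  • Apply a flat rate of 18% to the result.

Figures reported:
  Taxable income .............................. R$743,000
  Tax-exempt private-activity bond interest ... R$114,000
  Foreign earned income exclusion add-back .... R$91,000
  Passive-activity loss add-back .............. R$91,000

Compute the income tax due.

R$173,340

General income tax:
  R$743,000 × 13% = R$96,590

Minimum tax:
  Adjusted income: R$743,000 + R$114,000 + R$91,000 + R$91,000 = R$1,039,000
  Less exemption R$76,000 → base R$963,000
  R$963,000 × 18% = R$173,340

R$173,340 > R$96,590, so the minimum tax is the binding amount.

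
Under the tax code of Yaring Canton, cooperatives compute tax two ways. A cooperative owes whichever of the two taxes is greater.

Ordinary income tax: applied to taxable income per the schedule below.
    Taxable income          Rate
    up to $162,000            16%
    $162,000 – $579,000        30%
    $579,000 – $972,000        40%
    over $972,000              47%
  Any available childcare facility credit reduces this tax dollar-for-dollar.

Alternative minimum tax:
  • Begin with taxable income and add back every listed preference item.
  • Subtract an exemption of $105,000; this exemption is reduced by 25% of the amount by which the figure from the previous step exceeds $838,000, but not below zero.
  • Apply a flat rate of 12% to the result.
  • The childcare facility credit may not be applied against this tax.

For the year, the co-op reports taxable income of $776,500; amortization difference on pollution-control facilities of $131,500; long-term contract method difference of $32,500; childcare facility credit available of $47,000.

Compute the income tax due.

Ordinary income tax:
  $162,000 × 16% = $25,920
  $417,000 × 30% = $125,100
  $197,500 × 40% = $79,000
  → $230,020
  Less childcare facility credit $47,000 → $183,020

Alternative minimum tax:
  Adjusted income: $776,500 + $131,500 + $32,500 = $940,500
  Exemption: $105,000 − 25% × ($940,500 − $838,000) = $105,000 − $25,625 = $79,375
  Base: $940,500 − $79,375 = $861,125
  $861,125 × 12% = $103,335

$183,020 > $103,335, so the ordinary income tax governs.

$183,020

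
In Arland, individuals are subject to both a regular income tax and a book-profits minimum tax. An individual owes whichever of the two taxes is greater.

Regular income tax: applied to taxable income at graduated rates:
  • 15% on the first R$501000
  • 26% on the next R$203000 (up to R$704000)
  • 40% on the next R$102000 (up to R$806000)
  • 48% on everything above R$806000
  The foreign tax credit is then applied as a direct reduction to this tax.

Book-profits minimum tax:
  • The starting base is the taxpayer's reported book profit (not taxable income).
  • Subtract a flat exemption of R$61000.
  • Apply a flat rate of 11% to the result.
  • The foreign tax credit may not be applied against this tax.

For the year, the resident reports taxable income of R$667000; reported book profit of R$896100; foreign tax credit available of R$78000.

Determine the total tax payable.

Regular income tax:
  R$501000 × 15% = R$75150
  R$166000 × 26% = R$43160
  → R$118310
  Less foreign tax credit R$78000 → R$40310

Book-profits minimum tax:
  Base (reported book profit): R$896100
  Less exemption R$61000 → base R$835100
  R$835100 × 11% = R$91861

R$91861 > R$40310, so the book-profits minimum tax is the binding amount.

R$91861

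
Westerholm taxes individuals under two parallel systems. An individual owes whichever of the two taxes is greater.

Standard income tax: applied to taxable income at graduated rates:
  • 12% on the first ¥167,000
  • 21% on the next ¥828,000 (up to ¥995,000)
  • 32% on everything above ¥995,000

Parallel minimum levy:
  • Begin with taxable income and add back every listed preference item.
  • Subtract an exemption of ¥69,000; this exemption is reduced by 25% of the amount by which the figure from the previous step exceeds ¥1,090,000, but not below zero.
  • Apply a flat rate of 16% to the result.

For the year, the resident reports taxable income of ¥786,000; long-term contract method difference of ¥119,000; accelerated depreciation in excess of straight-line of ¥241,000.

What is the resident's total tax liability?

Standard income tax:
  ¥167,000 × 12% = ¥20,040
  ¥619,000 × 21% = ¥129,990
  → ¥150,030

Parallel minimum levy:
  Adjusted income: ¥786,000 + ¥119,000 + ¥241,000 = ¥1,146,000
  Exemption: ¥69,000 − 25% × (¥1,146,000 − ¥1,090,000) = ¥69,000 − ¥14,000 = ¥55,000
  Base: ¥1,146,000 − ¥55,000 = ¥1,091,000
  ¥1,091,000 × 16% = ¥174,560

¥174,560 > ¥150,030, so the parallel minimum levy is the binding amount.

¥174,560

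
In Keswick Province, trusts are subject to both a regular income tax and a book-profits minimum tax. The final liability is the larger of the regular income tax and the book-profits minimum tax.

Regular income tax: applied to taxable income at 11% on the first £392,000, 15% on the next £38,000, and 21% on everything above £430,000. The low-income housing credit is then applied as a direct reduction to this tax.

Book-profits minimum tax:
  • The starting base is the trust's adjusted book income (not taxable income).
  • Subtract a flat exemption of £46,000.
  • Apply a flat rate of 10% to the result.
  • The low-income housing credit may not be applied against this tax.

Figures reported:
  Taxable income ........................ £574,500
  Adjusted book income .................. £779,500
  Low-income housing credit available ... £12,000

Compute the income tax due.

Regular income tax:
  £392,000 × 11% = £43,120
  £38,000 × 15% = £5,700
  £144,500 × 21% = £30,345
  → £79,165
  Less low-income housing credit £12,000 → £67,165

Book-profits minimum tax:
  Base (adjusted book income): £779,500
  Less exemption £46,000 → base £733,500
  £733,500 × 10% = £73,350

£73,350 > £67,165, so the book-profits minimum tax is the binding amount.

£73,350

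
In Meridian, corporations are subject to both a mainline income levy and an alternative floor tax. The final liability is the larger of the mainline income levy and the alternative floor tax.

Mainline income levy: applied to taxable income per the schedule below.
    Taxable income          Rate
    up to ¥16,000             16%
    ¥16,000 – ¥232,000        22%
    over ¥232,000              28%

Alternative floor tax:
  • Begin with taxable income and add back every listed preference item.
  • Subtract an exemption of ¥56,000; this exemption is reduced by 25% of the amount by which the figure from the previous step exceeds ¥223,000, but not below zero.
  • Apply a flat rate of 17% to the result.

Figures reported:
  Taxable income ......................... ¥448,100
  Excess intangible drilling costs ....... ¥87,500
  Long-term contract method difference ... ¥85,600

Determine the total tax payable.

Alternative floor tax:
  Adjusted income: ¥448,100 + ¥87,500 + ¥85,600 = ¥621,200
  Exemption: 25% × (¥621,200 − ¥223,000) = ¥99,550 ≥ ¥56,000, so the exemption is fully phased out
  Base: ¥621,200 − ¥0 = ¥621,200
  ¥621,200 × 17% = ¥105,604

Mainline income levy:
  ¥16,000 × 16% = ¥2,560
  ¥216,000 × 22% = ¥47,520
  ¥216,100 × 28% = ¥60,508
  → ¥110,588

¥110,588 > ¥105,604, so the mainline income levy governs.

¥110,588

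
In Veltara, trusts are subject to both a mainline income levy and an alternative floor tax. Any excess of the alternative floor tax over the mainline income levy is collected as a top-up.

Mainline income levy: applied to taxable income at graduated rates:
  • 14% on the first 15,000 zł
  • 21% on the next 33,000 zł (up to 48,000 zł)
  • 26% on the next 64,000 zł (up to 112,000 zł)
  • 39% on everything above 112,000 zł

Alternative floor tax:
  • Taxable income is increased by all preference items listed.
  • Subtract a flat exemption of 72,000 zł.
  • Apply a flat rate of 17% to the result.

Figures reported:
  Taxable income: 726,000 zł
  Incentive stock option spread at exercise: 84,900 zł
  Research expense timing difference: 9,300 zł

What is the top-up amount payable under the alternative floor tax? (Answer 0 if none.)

Mainline income levy:
  15,000 zł × 14% = 2,100 zł
  33,000 zł × 21% = 6,930 zł
  64,000 zł × 26% = 16,640 zł
  614,000 zł × 39% = 239,460 zł
  → 265,130 zł

Alternative floor tax:
  Adjusted income: 726,000 zł + 84,900 zł + 9,300 zł = 820,200 zł
  Less exemption 72,000 zł → base 748,200 zł
  748,200 zł × 17% = 127,194 zł

127,194 zł ≤ 265,130 zł, so no add-on is due.

0 zł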